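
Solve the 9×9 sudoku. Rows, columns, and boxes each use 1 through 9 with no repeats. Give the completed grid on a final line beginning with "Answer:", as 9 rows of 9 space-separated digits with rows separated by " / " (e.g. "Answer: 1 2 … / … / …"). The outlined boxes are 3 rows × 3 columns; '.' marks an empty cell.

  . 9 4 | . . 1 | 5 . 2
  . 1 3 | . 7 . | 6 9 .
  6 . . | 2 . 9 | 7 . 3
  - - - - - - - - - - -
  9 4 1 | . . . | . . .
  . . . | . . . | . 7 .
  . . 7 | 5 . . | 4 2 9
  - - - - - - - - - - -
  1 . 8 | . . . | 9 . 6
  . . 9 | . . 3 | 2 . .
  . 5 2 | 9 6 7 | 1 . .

Step 1. [r1c8∈{8}] only 8 remains possible at r1c8. So r1c8=8.
Step 2. [r7c4∈{4}] r7c4's peers cover all but 4. So r7c4=4.
Step 3. [r5c2∈{2,3,6,8}] col 2 places 2 nowhere but r5c2 ⇒ r5c2=2.
Step 4. [r2c4∈{8}] only 8 remains possible at r2c4, so r2c4=8.
Step 5. [r8c5∈{1,5,8}] in box 8, 8 fits only at r8c5 ⇒ r8c5=8.
Step 6. [r8c9∈{4,5,7}] r8c9 is the only open cell in col 9 admitting 7 ⇒ r8c9=7.
Step 7. [r1c5∈{3}] r1c5's peers cover all but 3, so r1c5=3.
Step 8. [r5c9∈{1,5,8}] r5c9 is the only open cell in col 9 admitting 1. So r5c9=1.
Step 9. [r5c3∈{5,6}] in col 3, 6 fits only at r5c3, so r5c3=6.
Step 10. [r4c8∈{3,5,6}] in col 8, 6 fits only at r4c8. So r4c8=6.
Step 11. [r5c4∈{3}] r5c4 has the single candidate 3, so r5c4=3.
Step 12. [r5c7∈{8}] r5c7 has the single candidate 8 ⇒ r5c7=8.
Step 13. [r2c9∈{4}] r2c9 is down to just 4 ⇒ r2c9=4.
Step 14. [r6c1∈{3,8}] across col 1, 8 lands solely at r6c1 ⇒ r6c1=8.
Step 15. [r9c1∈{3,4}] 3 has one home in col 1: r9c1. So r9c1=3.
Step 16. [r2c6∈{5}] r2c6 is down to just 5. So r2c6=5.
Step 17. [r7c6∈{2}] only 2 remains possible at r7c6 ⇒ r7c6=2.
Step 18. [r8c8∈{4,5}] row 8 places 5 nowhere but r8c8. So r8c8=5.
Step 19. [r3c5∈{4}] nothing but 4 survives at r3c5, so r3c5=4.
Step 20. [r4c9∈{5}] r4c9 is down to just 5, so r4c9=5.
Step 21. [r1c4∈{6}] only 6 remains possible at r1c4, so r1c4=6.
Step 22. [r7c2∈{7}] r7c2 has the single candidate 7. So r7c2=7.
Step 23. [r7c8∈{3}] nothing but 3 survives at r7c8, so r7c8=3.
Step 24. [r6c6∈{6}] only 6 remains possible at r6c6, so r6c6=6.
Step 25. [r1c1∈{7}] r1c1 has the single candidate 7, so r1c1=7.
Step 26. [r4c7∈{3}] r4c7's peers cover all but 3 ⇒ r4c7=3.
Step 27. [r4c5∈{2}] nothing but 2 survives at r4c5 ⇒ r4c5=2.
Step 28. [r3c3∈{5}] r3c3 is down to just 5, so r3c3=5.
Step 29. [r4c4∈{7}] only 7 remains possible at r4c4. So r4c4=7.
Step 30. [r9c8∈{4}] r9c8 is down to just 4. So r9c8=4.
Step 31. [r3c2∈{8}] nothing but 8 survives at r3c2 ⇒ r3c2=8.
Step 32. [r7c5∈{5}] nothing but 5 survives at r7c5. So r7c5=5.
Step 33. [r9c9∈{8}] r9c9's peers cover all but 8, so r9c9=8.
Step 34. [r6c5∈{1}] nothing but 1 survives at r6c5, so r6c5=1.
Step 35. [r3c8∈{1}] r3c8 is down to just 1, so r3c8=1.
Step 36. [r8c4∈{1}] nothing but 1 survives at r8c4, so r8c4=1.
Step 37. [r2c1∈{2}] r2c1 is down to just 2. So r2c1=2.
Step 38. [r5c1∈{5}] only 5 remains possible at r5c1. So r5c1=5.
Step 39. [r5c5∈{9}] only 9 remains possible at r5c5. So r5c5=9.
Step 40. [r5c6∈{4}] nothing but 4 survives at r5c6 ⇒ r5c6=4.
Step 41. [r6c2∈{3}] r6c2 is down to just 3 ⇒ r6c2=3.
Step 42. [r8c2∈{6}] r8c2 has the single candidate 6 ⇒ r8c2=6.
Step 43. [r4c6∈{8}] only 8 remains possible at r4c6. So r4c6=8.
Step 44. [r8c1∈{4}] r8c1 has the single candidate 4, so r8c1=4.

Answer: 7 9 4 6 3 1 5 8 2 / 2 1 3 8 7 5 6 9 4 / 6 8 5 2 4 9 7 1 3 / 9 4 1 7 2 8 3 6 5 / 5 2 6 3 9 4 8 7 1 / 8 3 7 5 1 6 4 2 9 / 1 7 8 4 5 2 9 3 6 / 4 6 9 1 8 3 2 5 7 / 3 5 2 9 6 7 1 4 8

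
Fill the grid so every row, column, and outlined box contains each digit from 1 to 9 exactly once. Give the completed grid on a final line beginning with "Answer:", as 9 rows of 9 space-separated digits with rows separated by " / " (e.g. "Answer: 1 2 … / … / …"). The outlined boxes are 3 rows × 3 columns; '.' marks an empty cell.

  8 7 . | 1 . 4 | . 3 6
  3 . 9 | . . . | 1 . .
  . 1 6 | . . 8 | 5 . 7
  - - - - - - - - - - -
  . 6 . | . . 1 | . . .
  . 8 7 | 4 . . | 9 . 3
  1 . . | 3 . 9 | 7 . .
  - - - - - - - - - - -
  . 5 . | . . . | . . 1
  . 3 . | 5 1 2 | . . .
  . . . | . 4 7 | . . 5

Step 1. [r1c7∈{2}] r1c7's peers cover all but 2 ⇒ r1c7=2.
Step 2. [r9c2∈{2,9}] col 2 places 9 nowhere but r9c2, so r9c2=9.
Step 3. [r3c8∈{4,9}] box 3 places 9 nowhere but r3c8. So r3c8=9.
Step 4. [r3c4∈{2}] r3c4's peers cover all but 2. So r3c4=2.
Step 5. [r3c1∈{4}] r3c1 has the single candidate 4, so r3c1=4.
Step 6. [r6c2∈{2,4}] col 2 places 4 nowhere but r6c2. So r6c2=4.
Step 7. [r7c4∈{6,8,9}] in col 4, 9 fits only at r7c4. So r7c4=9.
Step 8. [r5c8∈{1,2,5,6}] r5c8 is the only open cell in row 5 admitting 1, so r5c8=1.
Step 9. [r6c8∈{2,5,6,8}] in box 6, 6 fits only at r6c8. So r6c8=6.
Step 10. [r4c8∈{2,4,5,8}] in col 8, 5 fits only at r4c8, so r4c8=5.
Step 11. [r5c1∈{2,5}] in col 1, 5 fits only at r5c1, so r5c1=5.
Step 12. [r6c3∈{2}] r6c3 is down to just 2, so r6c3=2.
Step 13. [r6c9∈{8}] only 8 remains possible at r6c9 ⇒ r6c9=8.
Step 14. [r2c8∈{4,8}] across row 2, 8 lands solely at r2c8. So r2c8=8.
Step 15. [r7c6∈{3,6}] col 6 places 3 nowhere but r7c6. So r7c6=3.
Step 16. [r2c6∈{5,6}] r2c6 is the only open cell in col 6 admitting 5, so r2c6=5.
Step 17. [r4c7∈{4}] nothing but 4 survives at r4c7. So r4c7=4.
Step 18. [r9c7∈{3,6,8}] 3 has one home in row 9: r9c7, so r9c7=3.
Step 19. [r9c8∈{2}] r9c8's peers cover all but 2 ⇒ r9c8=2.
Step 20. [r9c1∈{6}] r9c1 is down to just 6 ⇒ r9c1=6.
Step 21. [r7c5∈{6,8}] r7c5 is the only open cell in box 8 admitting 6. So r7c5=6.
Step 22. [r4c5∈{2,7,8}] across col 5, 8 lands solely at r4c5 ⇒ r4c5=8.
Step 23. [r8c1∈{7}] only 7 remains possible at r8c1 ⇒ r8c1=7.
Step 24. [r8c8∈{4}] nothing but 4 survives at r8c8, so r8c8=4.
Step 25. [r8c3∈{8}] nothing but 8 survives at r8c3. So r8c3=8.
Step 26. [r2c5∈{7}] nothing but 7 survives at r2c5 ⇒ r2c5=7.
Step 27. [r9c4∈{8}] r9c4 is down to just 8, so r9c4=8.
Step 28. [r1c3∈{5}] only 5 remains possible at r1c3. So r1c3=5.
Step 29. [r2c4∈{6}] only 6 remains possible at r2c4 ⇒ r2c4=6.
Step 30. [r4c1∈{9}] r4c1 has the single candidate 9, so r4c1=9.
Step 31. [r2c2∈{2}] nothing but 2 survives at r2c2. So r2c2=2.
Step 32. [r7c1∈{2}] only 2 remains possible at r7c1, so r7c1=2.
Step 33. [r1c5∈{9}] r1c5 has the single candidate 9. So r1c5=9.
Step 34. [r8c7∈{6}] only 6 remains possible at r8c7 ⇒ r8c7=6.
Step 35. [r4c9∈{2}] nothing but 2 survives at r4c9 ⇒ r4c9=2.
Step 36. [r8c9∈{9}] r8c9 has the single candidate 9. So r8c9=9.
Step 37. [r4c4∈{7}] only 7 remains possible at r4c4 ⇒ r4c4=7.
Step 38. [r4c3∈{3}] r4c3 is down to just 3. So r4c3=3.
Step 39. [r6c5∈{5}] r6c5's peers cover all but 5 ⇒ r6c5=5.
Step 40. [r7c3∈{4}] r7c3 has the single candidate 4 ⇒ r7c3=4.
Step 41. [r5c5∈{2}] r5c5 is down to just 2 ⇒ r5c5=2.
Step 42. [r7c8∈{7}] r7c8 is down to just 7 ⇒ r7c8=7.
Step 43. [r3c5∈{3}] only 3 remains possible at r3c5. So r3c5=3.
Step 44. [r5c6∈{6}] r5c6's peers cover all but 6, so r5c6=6.
Step 45. [r9c3∈{1}] nothing but 1 survives at r9c3. So r9c3=1.
Step 46. [r2c9∈{4}] nothing but 4 survives at r2c9. So r2c9=4.
Step 47. [r7c7∈{8}] r7c7 has the single candidate 8. So r7c7=8.

Answer: 8 7 5 1 9 4 2 3 6 / 3 2 9 6 7 5 1 8 4 / 4 1 6 2 3 8 5 9 7 / 9 6 3 7 8 1 4 5 2 / 5 8 7 4 2 6 9 1 3 / 1 4 2 3 5 9 7 6 8 / 2 5 4 9 6 3 8 7 1 / 7 3 8 5 1 2 6 4 9 / 6 9 1 8 4 7 3 2 5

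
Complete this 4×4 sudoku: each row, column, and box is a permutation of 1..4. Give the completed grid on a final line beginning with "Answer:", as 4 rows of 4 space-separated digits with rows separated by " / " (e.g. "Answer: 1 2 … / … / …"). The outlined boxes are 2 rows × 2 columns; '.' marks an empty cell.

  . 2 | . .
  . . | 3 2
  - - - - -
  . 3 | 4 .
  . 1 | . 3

Step 1. [r4c1∈{2,4}] 4 has one home in row 4: r4c1. So r4c1=4.
Step 2. [r1c3∈{1}] r1c3's peers cover all but 1. So r1c3=1.
Step 3. [r2c1∈{1}] r2c1 has the single candidate 1 ⇒ r2c1=1.
Step 4. [r1c4∈{4}] nothing but 4 survives at r1c4. So r1c4=4.
Step 5. [r4c3∈{2}] r4c3's peers cover all but 2 ⇒ r4c3=2.
Step 6. [r1c1∈{3}] only 3 remains possible at r1c1. So r1c1=3.
Step 7. [r2c2∈{4}] r2c2 is down to just 4, so r2c2=4.
Step 8. [r3c1∈{2}] r3c1 has the single candidate 2, so r3c1=2.
Step 9. [r3c4∈{1}] only 1 remains possible at r3c4 ⇒ r3c4=1.

Answer: 3 2 1 4 / 1 4 3 2 / 2 3 4 1 / 4 1 2 3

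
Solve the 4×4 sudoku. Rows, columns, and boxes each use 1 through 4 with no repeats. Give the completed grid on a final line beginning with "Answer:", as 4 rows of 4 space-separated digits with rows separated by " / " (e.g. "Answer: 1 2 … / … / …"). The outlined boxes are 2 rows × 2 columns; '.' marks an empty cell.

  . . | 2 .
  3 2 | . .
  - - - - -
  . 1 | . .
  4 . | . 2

Step 1. [r1c4∈{1,3,4}] 3 has one home in row 1: r1c4 ⇒ r1c4=3.
Step 2. [r2c4∈{1,4}] 1 has one home in col 4: r2c4. So r2c4=1.
Step 3. [r3c3∈{3,4}] 3 has one home in row 3: r3c3. So r3c3=3.
Step 4. [r1c1∈{1}] r1c1 has the single candidate 1 ⇒ r1c1=1.
Step 5. [r3c4∈{4}] r3c4 is down to just 4, so r3c4=4.
Step 6. [r3c1∈{2}] r3c1's peers cover all but 2 ⇒ r3c1=2.
Step 7. [r4c2∈{3}] r4c2 is down to just 3. So r4c2=3.
Step 8. [r2c3∈{4}] r2c3 is down to just 4. So r2c3=4.
Step 9. [r4c3∈{1}] only 1 remains possible at r4c3. So r4c3=1.
Step 10. [r1c2∈{4}] only 4 remains possible at r1c2 ⇒ r1c2=4.

Answer: 1 4 2 3 / 3 2 4 1 / 2 1 3 4 / 4 3 1 2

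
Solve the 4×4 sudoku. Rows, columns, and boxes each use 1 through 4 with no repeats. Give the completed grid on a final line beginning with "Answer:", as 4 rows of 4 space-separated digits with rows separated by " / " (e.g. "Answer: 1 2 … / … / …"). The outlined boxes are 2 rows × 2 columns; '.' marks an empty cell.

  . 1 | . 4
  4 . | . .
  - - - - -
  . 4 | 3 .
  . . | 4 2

Step 1. [r2c2∈{2,3}] in col 2, 2 fits only at r2c2, so r2c2=2.
Step 2. [r4c1∈{1,3}] in row 4, 1 fits only at r4c1, so r4c1=1.
Step 3. [r3c4∈{1}] r3c4's peers cover all but 1 ⇒ r3c4=1.
Step 4. [r2c4∈{3}] r2c4 is down to just 3. So r2c4=3.
Step 5. [r1c3∈{2}] r1c3 is down to just 2, so r1c3=2.
Step 6. [r4c2∈{3}] r4c2's peers cover all but 3, so r4c2=3.
Step 7. [r3c1∈{2}] only 2 remains possible at r3c1. So r3c1=2.
Step 8. [r2c3∈{1}] r2c3 has the single candidate 1, so r2c3=1.
Step 9. [r1c1∈{3}] r1c1 has the single candidate 3 ⇒ r1c1=3.

Answer: 3 1 2 4 / 4 2 1 3 / 2 4 3 1 / 1 3 4 2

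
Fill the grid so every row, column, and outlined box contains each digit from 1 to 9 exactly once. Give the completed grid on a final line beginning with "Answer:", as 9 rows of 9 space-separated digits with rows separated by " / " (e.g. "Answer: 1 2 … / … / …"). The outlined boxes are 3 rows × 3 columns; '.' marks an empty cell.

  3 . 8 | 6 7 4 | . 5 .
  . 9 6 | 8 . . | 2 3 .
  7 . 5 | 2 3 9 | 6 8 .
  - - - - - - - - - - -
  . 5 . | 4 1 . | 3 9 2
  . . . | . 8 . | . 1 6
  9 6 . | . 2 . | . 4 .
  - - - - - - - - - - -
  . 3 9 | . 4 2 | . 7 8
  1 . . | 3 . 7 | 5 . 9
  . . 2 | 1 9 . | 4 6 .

Step 1. [r5c7∈{7}] r5c7 has the single candidate 7. So r5c7=7.
Step 2. [r1c9∈{1}] r1c9's peers cover all but 1 ⇒ r1c9=1.
Step 3. [r7c4∈{5}] r7c4 has the single candidate 5 ⇒ r7c4=5.
Step 4. [r5c6∈{3,5}] in row 5, 5 fits only at r5c6 ⇒ r5c6=5.
Step 5. [r2c1∈{4}] r2c1's peers cover all but 4, so r2c1=4.
Step 6. [r8c2∈{4,8}] across row 8, 8 lands solely at r8c2, so r8c2=8.
Step 7. [r5c3∈{3,4}] 3 has one home in row 5: r5c3, so r5c3=3.
Step 8. [r6c4∈{7}] r6c4 is down to just 7 ⇒ r6c4=7.
Step 9. [r5c1∈{2}] nothing but 2 survives at r5c1 ⇒ r5c1=2.
Step 10. [r6c9∈{5}] nothing but 5 survives at r6c9. So r6c9=5.
Step 11. [r2c6∈{1}] nothing but 1 survives at r2c6, so r2c6=1.
Step 12. [r7c1∈{6}] only 6 remains possible at r7c1, so r7c1=6.
Step 13. [r9c2∈{7}] nothing but 7 survives at r9c2. So r9c2=7.
Step 14. [r3c9∈{4}] r3c9 is down to just 4 ⇒ r3c9=4.
Step 15. [r9c6∈{8}] r9c6 has the single candidate 8 ⇒ r9c6=8.
Step 16. [r3c2∈{1}] nothing but 1 survives at r3c2, so r3c2=1.
Step 17. [r1c2∈{2}] nothing but 2 survives at r1c2. So r1c2=2.
Step 18. [r8c5∈{6}] r8c5 is down to just 6, so r8c5=6.
Step 19. [r8c3∈{4}] r8c3 has the single candidate 4 ⇒ r8c3=4.
Step 20. [r4c6∈{6}] nothing but 6 survives at r4c6. So r4c6=6.
Step 21. [r6c3∈{1}] only 1 remains possible at r6c3, so r6c3=1.
Step 22. [r8c8∈{2}] r8c8 has the single candidate 2 ⇒ r8c8=2.
Step 23. [r5c2∈{4}] nothing but 4 survives at r5c2 ⇒ r5c2=4.
Step 24. [r5c4∈{9}] nothing but 9 survives at r5c4 ⇒ r5c4=9.
Step 25. [r1c7∈{9}] r1c7 is down to just 9. So r1c7=9.
Step 26. [r9c9∈{3}] r9c9's peers cover all but 3. So r9c9=3.
Step 27. [r6c7∈{8}] r6c7's peers cover all but 8 ⇒ r6c7=8.
Step 28. [r7c7∈{1}] r7c7 has the single candidate 1. So r7c7=1.
Step 29. [r2c5∈{5}] r2c5 is down to just 5, so r2c5=5.
Step 30. [r4c3∈{7}] r4c3 is down to just 7. So r4c3=7.
Step 31. [r9c1∈{5}] only 5 remains possible at r9c1, so r9c1=5.
Step 32. [r2c9∈{7}] r2c9 has the single candidate 7. So r2c9=7.
Step 33. [r6c6∈{3}] only 3 remains possible at r6c6 ⇒ r6c6=3.
Step 34. [r4c1∈{8}] nothing but 8 survives at r4c1 ⇒ r4c1=8.

Answer: 3 2 8 6 7 4 9 5 1 / 4 9 6 8 5 1 2 3 7 / 7 1 5 2 3 9 6 8 4 / 8 5 7 4 1 6 3 9 2 / 2 4 3 9 8 5 7 1 6 / 9 6 1 7 2 3 8 4 5 / 6 3 9 5 4 2 1 7 8 / 1 8 4 3 6 7 5 2 9 / 5 7 2 1 9 8 4 6 3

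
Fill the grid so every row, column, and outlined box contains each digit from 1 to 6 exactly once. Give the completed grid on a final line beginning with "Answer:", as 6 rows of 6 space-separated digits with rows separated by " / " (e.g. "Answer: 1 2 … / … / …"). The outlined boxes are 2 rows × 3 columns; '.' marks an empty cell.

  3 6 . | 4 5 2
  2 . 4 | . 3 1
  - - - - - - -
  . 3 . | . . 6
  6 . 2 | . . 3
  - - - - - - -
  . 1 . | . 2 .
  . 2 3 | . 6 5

Step 1. [r3c1∈{1,4,5}] in col 1, 1 fits only at r3c1. So r3c1=1.
Step 2. [r3c3∈{5}] r3c3 has the single candidate 5 ⇒ r3c3=5.
Step 3. [r4c5∈{1,4}] 1 has one home in col 5: r4c5 ⇒ r4c5=1.
Step 4. [r5c1∈{4,5}] in row 5, 5 fits only at r5c1, so r5c1=5.
Step 5. [r4c4∈{5}] r4c4's peers cover all but 5. So r4c4=5.
Step 6. [r5c4∈{3}] nothing but 3 survives at r5c4. So r5c4=3.
Step 7. [r4c2∈{4}] r4c2 is down to just 4 ⇒ r4c2=4.
Step 8. [r2c2∈{5}] r2c2's peers cover all but 5, so r2c2=5.
Step 9. [r2c4∈{6}] r2c4 has the single candidate 6 ⇒ r2c4=6.
Step 10. [r6c4∈{1}] r6c4's peers cover all but 1, so r6c4=1.
Step 11. [r1c3∈{1}] r1c3 has the single candidate 1. So r1c3=1.
Step 12. [r3c4∈{2}] only 2 remains possible at r3c4 ⇒ r3c4=2.
Step 13. [r6c1∈{4}] r6c1 is down to just 4. So r6c1=4.
Step 14. [r5c6∈{4}] r5c6 has the single candidate 4. So r5c6=4.
Step 15. [r3c5∈{4}] r3c5 has the single candidate 4, so r3c5=4.
Step 16. [r5c3∈{6}] r5c3 has the single candidate 6 ⇒ r5c3=6.

Answer: 3 6 1 4 5 2 / 2 5 4 6 3 1 / 1 3 5 2 4 6 / 6 4 2 5 1 3 / 5 1 6 3 2 4 / 4 2 3 1 6 5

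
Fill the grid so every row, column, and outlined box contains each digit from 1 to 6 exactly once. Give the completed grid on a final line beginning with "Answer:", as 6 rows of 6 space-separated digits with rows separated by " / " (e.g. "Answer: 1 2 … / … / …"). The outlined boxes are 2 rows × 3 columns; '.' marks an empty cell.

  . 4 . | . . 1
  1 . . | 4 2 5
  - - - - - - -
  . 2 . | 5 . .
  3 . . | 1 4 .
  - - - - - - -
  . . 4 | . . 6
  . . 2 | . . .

Step 1. [r6c4∈{3}] r6c4 has the single candidate 3. So r6c4=3.
Step 2. [r5c1∈{5}] r5c1 has the single candidate 5 ⇒ r5c1=5.
Step 3. [r3c5∈{3,6}] 6 has one home in box 4: r3c5, so r3c5=6.
Step 4. [r1c3∈{3,5,6}] r1c3 is the only open cell in row 1 admitting 5. So r1c3=5.
Step 5. [r5c2∈{1,3}] r5c2 is the only open cell in row 5 admitting 3, so r5c2=3.
Step 6. [r2c2∈{6}] r2c2's peers cover all but 6 ⇒ r2c2=6.
Step 7. [r5c5∈{1}] r5c5 has the single candidate 1. So r5c5=1.
Step 8. [r3c3∈{1}] r3c3's peers cover all but 1 ⇒ r3c3=1.
Step 9. [r4c2∈{5}] nothing but 5 survives at r4c2. So r4c2=5.
Step 10. [r6c6∈{4}] r6c6 is down to just 4 ⇒ r6c6=4.
Step 11. [r6c5∈{5}] r6c5's peers cover all but 5. So r6c5=5.
Step 12. [r2c3∈{3}] only 3 remains possible at r2c3 ⇒ r2c3=3.
Step 13. [r3c1∈{4}] nothing but 4 survives at r3c1 ⇒ r3c1=4.
Step 14. [r4c3∈{6}] r4c3's peers cover all but 6, so r4c3=6.
Step 15. [r1c4∈{6}] only 6 remains possible at r1c4, so r1c4=6.
Step 16. [r6c2∈{1}] r6c2 is down to just 1 ⇒ r6c2=1.
Step 17. [r6c1∈{6}] r6c1's peers cover all but 6, so r6c1=6.
Step 18. [r1c5∈{3}] only 3 remains possible at r1c5 ⇒ r1c5=3.
Step 19. [r3c6∈{3}] r3c6's peers cover all but 3, so r3c6=3.
Step 20. [r4c6∈{2}] r4c6's peers cover all but 2, so r4c6=2.
Step 21. [r1c1∈{2}] r1c1 is down to just 2. So r1c1=2.
Step 22. [r5c4∈{2}] only 2 remains possible at r5c4 ⇒ r5c4=2.

Answer: 2 4 5 6 3 1 / 1 6 3 4 2 5 / 4 2 1 5 6 3 / 3 5 6 1 4 2 / 5 3 4 2 1 6 / 6 1 2 3 5 4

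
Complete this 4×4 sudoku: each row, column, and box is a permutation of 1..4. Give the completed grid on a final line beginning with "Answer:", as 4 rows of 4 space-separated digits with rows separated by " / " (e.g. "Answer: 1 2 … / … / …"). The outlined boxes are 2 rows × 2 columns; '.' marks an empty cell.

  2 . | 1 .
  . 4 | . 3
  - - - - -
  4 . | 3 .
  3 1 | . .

Step 1. [r4c3∈{2,4}] col 3 places 4 nowhere but r4c3 ⇒ r4c3=4.
Step 2. [r4c4∈{2}] nothing but 2 survives at r4c4. So r4c4=2.
Step 3. [r2c1∈{1}] r2c1 is down to just 1, so r2c1=1.
Step 4. [r1c4∈{4}] r1c4 has the single candidate 4, so r1c4=4.
Step 5. [r3c2∈{2}] only 2 remains possible at r3c2 ⇒ r3c2=2.
Step 6. [r3c4∈{1}] only 1 remains possible at r3c4, so r3c4=1.
Step 7. [r2c3∈{2}] only 2 remains possible at r2c3, so r2c3=2.
Step 8. [r1c2∈{3}] r1c2 is down to just 3 ⇒ r1c2=3.

Answer: 2 3 1 4 / 1 4 2 3 / 4 2 3 1 / 3 1 4 2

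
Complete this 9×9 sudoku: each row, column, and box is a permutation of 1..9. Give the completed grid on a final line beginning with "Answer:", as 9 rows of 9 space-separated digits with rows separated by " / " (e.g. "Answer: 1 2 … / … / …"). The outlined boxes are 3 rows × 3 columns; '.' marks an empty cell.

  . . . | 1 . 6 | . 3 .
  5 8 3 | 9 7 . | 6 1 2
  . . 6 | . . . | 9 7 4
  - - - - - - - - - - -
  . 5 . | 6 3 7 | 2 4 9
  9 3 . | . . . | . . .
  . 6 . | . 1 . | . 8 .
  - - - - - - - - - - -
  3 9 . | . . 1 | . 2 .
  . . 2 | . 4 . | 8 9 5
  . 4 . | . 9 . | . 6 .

Step 1. [r7c9∈{7}] only 7 remains possible at r7c9 ⇒ r7c9=7.
Step 2. [r6c1∈{2,4,7}] 2 has one home in box 4: r6c1, so r6c1=2.
Step 3. [r5c8∈{5}] r5c8's peers cover all but 5 ⇒ r5c8=5.
Step 4. [r3c1∈{1}] r3c1's peers cover all but 1, so r3c1=1.
Step 5. [r3c2∈{2}] nothing but 2 survives at r3c2 ⇒ r3c2=2.
Step 6. [r8c6∈{3}] r8c6 has the single candidate 3, so r8c6=3.
Step 7. [r8c4∈{7}] nothing but 7 survives at r8c4 ⇒ r8c4=7.
Step 8. [r4c3∈{1,8}] 1 has one home in row 4: r4c3 ⇒ r4c3=1.
Step 9. [r1c5∈{2,5,8}] across row 1, 2 lands solely at r1c5. So r1c5=2.
Step 10. [r5c5∈{8}] nothing but 8 survives at r5c5 ⇒ r5c5=8.
Step 11. [r3c5∈{5}] only 5 remains possible at r3c5, so r3c5=5.
Step 12. [r1c2∈{7}] r1c2 is down to just 7 ⇒ r1c2=7.
Step 13. [r3c6∈{8}] r3c6's peers cover all but 8, so r3c6=8.
Step 14. [r6c9∈{3}] r6c9's peers cover all but 3 ⇒ r6c9=3.
Step 15. [r9c9∈{1}] r9c9 has the single candidate 1 ⇒ r9c9=1.
Step 16. [r2c6∈{4}] only 4 remains possible at r2c6. So r2c6=4.
Step 17. [r5c6∈{2}] only 2 remains possible at r5c6. So r5c6=2.
Step 18. [r9c6∈{5}] r9c6's peers cover all but 5, so r9c6=5.
Step 19. [r7c4∈{8}] only 8 remains possible at r7c4 ⇒ r7c4=8.
Step 20. [r9c3∈{7,8}] in col 3, 8 fits only at r9c3. So r9c3=8.
Step 21. [r6c7∈{7}] r6c7 is down to just 7 ⇒ r6c7=7.
Step 22. [r6c3∈{4}] r6c3 has the single candidate 4, so r6c3=4.
Step 23. [r5c7∈{1}] only 1 remains possible at r5c7, so r5c7=1.
Step 24. [r5c3∈{7}] r5c3's peers cover all but 7 ⇒ r5c3=7.
Step 25. [r9c4∈{2}] r9c4's peers cover all but 2, so r9c4=2.
Step 26. [r8c1∈{6}] nothing but 6 survives at r8c1. So r8c1=6.
Step 27. [r6c6∈{9}] r6c6 has the single candidate 9. So r6c6=9.
Step 28. [r5c4∈{4}] only 4 remains possible at r5c4. So r5c4=4.
Step 29. [r6c4∈{5}] r6c4's peers cover all but 5, so r6c4=5.
Step 30. [r7c7∈{4}] nothing but 4 survives at r7c7. So r7c7=4.
Step 31. [r1c7∈{5}] nothing but 5 survives at r1c7, so r1c7=5.
Step 32. [r9c7∈{3}] r9c7 has the single candidate 3, so r9c7=3.
Step 33. [r1c1∈{4}] r1c1 has the single candidate 4, so r1c1=4.
Step 34. [r3c4∈{3}] nothing but 3 survives at r3c4, so r3c4=3.
Step 35. [r4c1∈{8}] r4c1 is down to just 8 ⇒ r4c1=8.
Step 36. [r7c3∈{5}] r7c3 is down to just 5, so r7c3=5.
Step 37. [r7c5∈{6}] nothing but 6 survives at r7c5. So r7c5=6.
Step 38. [r1c9∈{8}] only 8 remains possible at r1c9, so r1c9=8.
Step 39. [r5c9∈{6}] r5c9's peers cover all but 6 ⇒ r5c9=6.
Step 40. [r9c1∈{7}] r9c1's peers cover all but 7, so r9c1=7.
Step 41. [r1c3∈{9}] r1c3 has the single candidate 9, so r1c3=9.
Step 42. [r8c2∈{1}] r8c2 is down to just 1. So r8c2=1.

Answer: 4 7 9 1 2 6 5 3 8 / 5 8 3 9 7 4 6 1 2 / 1 2 6 3 5 8 9 7 4 / 8 5 1 6 3 7 2 4 9 / 9 3 7 4 8 2 1 5 6 / 2 6 4 5 1 9 7 8 3 / 3 9 5 8 6 1 4 2 7 / 6 1 2 7 4 3 8 9 5 / 7 4 8 2 9 5 3 6 1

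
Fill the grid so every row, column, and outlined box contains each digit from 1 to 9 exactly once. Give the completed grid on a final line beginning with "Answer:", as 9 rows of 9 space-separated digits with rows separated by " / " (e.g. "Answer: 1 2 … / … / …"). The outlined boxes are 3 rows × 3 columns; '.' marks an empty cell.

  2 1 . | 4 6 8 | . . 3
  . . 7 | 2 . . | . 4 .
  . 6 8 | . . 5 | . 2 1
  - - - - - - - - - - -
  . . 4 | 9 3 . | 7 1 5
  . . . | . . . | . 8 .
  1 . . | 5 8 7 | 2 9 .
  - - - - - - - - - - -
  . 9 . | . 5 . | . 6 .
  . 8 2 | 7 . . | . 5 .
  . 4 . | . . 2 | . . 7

Step 1. [r5c7∈{3,4,6}] r5c7 is the only open cell in box 6 admitting 3, so r5c7=3.
Step 2. [r3c7∈{9}] nothing but 9 survives at r3c7 ⇒ r3c7=9.
Step 3. [r9c5∈{1,9}] in row 9, 9 fits only at r9c5, so r9c5=9.
Step 4. [r3c4∈{3}] r3c4 has the single candidate 3. So r3c4=3.
Step 5. [r6c9∈{4,6}] in row 6, 4 fits only at r6c9. So r6c9=4.
Step 6. [r6c3∈{3,6}] row 6 places 6 nowhere but r6c3 ⇒ r6c3=6.
Step 7. [r5c5∈{1,2,4}] col 5 places 2 nowhere but r5c5, so r5c5=2.
Step 8. [r8c5∈{1,4}] 4 has one home in col 5: r8c5 ⇒ r8c5=4.
Step 9. [r8c7∈{1}] only 1 remains possible at r8c7. So r8c7=1.
Step 10. [r9c7∈{8}] r9c7 is down to just 8. So r9c7=8.
Step 11. [r4c6∈{6}] only 6 remains possible at r4c6, so r4c6=6.
Step 12. [r5c4∈{1}] only 1 remains possible at r5c4 ⇒ r5c4=1.
Step 13. [r9c3∈{1,3,5}] r9c3 is the only open cell in row 9 admitting 1. So r9c3=1.
Step 14. [r9c1∈{3,5,6}] across row 9, 5 lands solely at r9c1. So r9c1=5.
Step 15. [r1c3∈{5,9}] across row 1, 9 lands solely at r1c3 ⇒ r1c3=9.
Step 16. [r2c1∈{3}] only 3 remains possible at r2c1 ⇒ r2c1=3.
Step 17. [r7c6∈{1,3}] in row 7, 1 fits only at r7c6. So r7c6=1.
Step 18. [r2c7∈{5,6}] 6 has one home in col 7: r2c7 ⇒ r2c7=6.
Step 19. [r5c2∈{5,7}] across col 2, 7 lands solely at r5c2, so r5c2=7.
Step 20. [r2c6∈{9}] r2c6 is down to just 9. So r2c6=9.
Step 21. [r8c9∈{9}] r8c9's peers cover all but 9. So r8c9=9.
Step 22. [r2c2∈{5}] nothing but 5 survives at r2c2. So r2c2=5.
Step 23. [r8c1∈{6}] r8c1 is down to just 6. So r8c1=6.
Step 24. [r4c1∈{8}] r4c1's peers cover all but 8, so r4c1=8.
Step 25. [r4c2∈{2}] nothing but 2 survives at r4c2. So r4c2=2.
Step 26. [r7c3∈{3}] only 3 remains possible at r7c3, so r7c3=3.
Step 27. [r5c6∈{4}] only 4 remains possible at r5c6. So r5c6=4.
Step 28. [r5c9∈{6}] r5c9's peers cover all but 6, so r5c9=6.
Step 29. [r7c4∈{8}] r7c4 is down to just 8. So r7c4=8.
Step 30. [r5c3∈{5}] r5c3's peers cover all but 5 ⇒ r5c3=5.
Step 31. [r6c2∈{3}] r6c2's peers cover all but 3, so r6c2=3.
Step 32. [r9c4∈{6}] r9c4 is down to just 6. So r9c4=6.
Step 33. [r8c6∈{3}] r8c6's peers cover all but 3 ⇒ r8c6=3.
Step 34. [r3c1∈{4}] r3c1 has the single candidate 4, so r3c1=4.
Step 35. [r5c1∈{9}] nothing but 9 survives at r5c1. So r5c1=9.
Step 36. [r2c5∈{1}] r2c5's peers cover all but 1, so r2c5=1.
Step 37. [r7c7∈{4}] r7c7 is down to just 4. So r7c7=4.
Step 38. [r3c5∈{7}] only 7 remains possible at r3c5 ⇒ r3c5=7.
Step 39. [r9c8∈{3}] r9c8's peers cover all but 3, so r9c8=3.
Step 40. [r1c7∈{5}] r1c7's peers cover all but 5, so r1c7=5.
Step 41. [r1c8∈{7}] only 7 remains possible at r1c8, so r1c8=7.
Step 42. [r7c9∈{2}] nothing but 2 survives at r7c9, so r7c9=2.
Step 43. [r7c1∈{7}] r7c1 has the single candidate 7, so r7c1=7.
Step 44. [r2c9∈{8}] nothing but 8 survives at r2c9. So r2c9=8.

Answer: 2 1 9 4 6 8 5 7 3 / 3 5 7 2 1 9 6 4 8 / 4 6 8 3 7 5 9 2 1 / 8 2 4 9 3 6 7 1 5 / 9 7 5 1 2 4 3 8 6 / 1 3 6 5 8 7 2 9 4 / 7 9 3 8 5 1 4 6 2 / 6 8 2 7 4 3 1 5 9 / 5 4 1 6 9 2 8 3 7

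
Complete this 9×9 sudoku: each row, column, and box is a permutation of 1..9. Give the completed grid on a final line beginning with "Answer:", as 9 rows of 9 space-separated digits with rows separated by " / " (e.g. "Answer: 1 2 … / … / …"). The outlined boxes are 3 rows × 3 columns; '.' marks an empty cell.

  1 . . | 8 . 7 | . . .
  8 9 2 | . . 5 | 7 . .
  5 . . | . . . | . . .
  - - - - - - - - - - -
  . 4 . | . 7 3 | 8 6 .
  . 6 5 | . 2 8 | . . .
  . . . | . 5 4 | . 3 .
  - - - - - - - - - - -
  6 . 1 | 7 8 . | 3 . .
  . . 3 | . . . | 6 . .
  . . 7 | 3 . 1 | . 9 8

Step 1. [r3c6∈{2,6,9}] across col 6, 6 lands solely at r3c6 ⇒ r3c6=6.
Step 2. [r8c1∈{2,4,9}] box 7 places 9 nowhere but r8c1. So r8c1=9.
Step 3. [r8c5∈{4}] r8c5 is down to just 4. So r8c5=4.
Step 4. [r3c4∈{1,2,4,9}] r3c4 is the only open cell in box 2 admitting 2, so r3c4=2.
Step 5. [r6c2∈{1,2,7,8}] r6c2 is the only open cell in col 2 admitting 1, so r6c2=1.
Step 6. [r4c9∈{1,2,5,9}] r4c9 is the only open cell in row 4 admitting 5. So r4c9=5.
Step 7. [r2c9∈{1,3,4,6}] 6 has one home in row 2: r2c9. So r2c9=6.
Step 8. [r8c6∈{2}] r8c6 is down to just 2, so r8c6=2.
Step 9. [r3c3∈{4}] r3c3 is down to just 4. So r3c3=4.
Step 10. [r2c5∈{1,3}] row 2 places 3 nowhere but r2c5, so r2c5=3.
Step 11. [r3c5∈{1,9}] in col 5, 1 fits only at r3c5 ⇒ r3c5=1.
Step 12. [r5c7∈{1,4,9}] in col 7, 1 fits only at r5c7. So r5c7=1.
Step 13. [r3c7∈{9}] r3c7 has the single candidate 9 ⇒ r3c7=9.
Step 14. [r6c7∈{2}] r6c7 has the single candidate 2, so r6c7=2.
Step 15. [r5c4∈{9}] r5c4 has the single candidate 9, so r5c4=9.
Step 16. [r3c9∈{3}] r3c9 is down to just 3. So r3c9=3.
Step 17. [r6c1∈{7}] r6c1 is down to just 7. So r6c1=7.
Step 18. [r8c9∈{1,7}] r8c9 is the only open cell in col 9 admitting 1, so r8c9=1.
Step 19. [r8c4∈{5}] r8c4's peers cover all but 5. So r8c4=5.
Step 20. [r5c9∈{4,7}] across col 9, 7 lands solely at r5c9 ⇒ r5c9=7.
Step 21. [r5c8∈{4}] nothing but 4 survives at r5c8, so r5c8=4.
Step 22. [r7c9∈{2,4}] row 7 places 4 nowhere but r7c9. So r7c9=4.
Step 23. [r9c7∈{5}] r9c7 has the single candidate 5 ⇒ r9c7=5.
Step 24. [r7c8∈{2}] nothing but 2 survives at r7c8 ⇒ r7c8=2.
Step 25. [r6c3∈{8,9}] r6c3 is the only open cell in row 6 admitting 8, so r6c3=8.
Step 26. [r9c1∈{2,4}] across row 9, 4 lands solely at r9c1 ⇒ r9c1=4.
Step 27. [r4c3∈{9}] r4c3 is down to just 9 ⇒ r4c3=9.
Step 28. [r3c8∈{8}] only 8 remains possible at r3c8 ⇒ r3c8=8.
Step 29. [r9c2∈{2}] r9c2's peers cover all but 2, so r9c2=2.
Step 30. [r1c3∈{6}] nothing but 6 survives at r1c3. So r1c3=6.
Step 31. [r2c4∈{4}] r2c4 has the single candidate 4, so r2c4=4.
Step 32. [r8c8∈{7}] r8c8's peers cover all but 7 ⇒ r8c8=7.
Step 33. [r7c6∈{9}] r7c6 is down to just 9. So r7c6=9.
Step 34. [r1c9∈{2}] r1c9's peers cover all but 2. So r1c9=2.
Step 35. [r9c5∈{6}] nothing but 6 survives at r9c5 ⇒ r9c5=6.
Step 36. [r8c2∈{8}] r8c2 is down to just 8 ⇒ r8c2=8.
Step 37. [r3c2∈{7}] r3c2 is down to just 7 ⇒ r3c2=7.
Step 38. [r4c1∈{2}] nothing but 2 survives at r4c1 ⇒ r4c1=2.
Step 39. [r4c4∈{1}] only 1 remains possible at r4c4, so r4c4=1.
Step 40. [r1c7∈{4}] r1c7 is down to just 4, so r1c7=4.
Step 41. [r7c2∈{5}] only 5 remains possible at r7c2, so r7c2=5.
Step 42. [r5c1∈{3}] r5c1 has the single candidate 3. So r5c1=3.
Step 43. [r2c8∈{1}] nothing but 1 survives at r2c8, so r2c8=1.
Step 44. [r1c2∈{3}] nothing but 3 survives at r1c2 ⇒ r1c2=3.
Step 45. [r1c5∈{9}] r1c5 is down to just 9 ⇒ r1c5=9.
Step 46. [r1c8∈{5}] r1c8's peers cover all but 5, so r1c8=5.
Step 47. [r6c4∈{6}] r6c4 has the single candidate 6, so r6c4=6.
Step 48. [r6c9∈{9}] r6c9 has the single candidate 9. So r6c9=9.

Answer: 1 3 6 8 9 7 4 5 2 / 8 9 2 4 3 5 7 1 6 / 5 7 4 2 1 6 9 8 3 / 2 4 9 1 7 3 8 6 5 / 3 6 5 9 2 8 1 4 7 / 7 1 8 6 5 4 2 3 9 / 6 5 1 7 8 9 3 2 4 / 9 8 3 5 4 2 6 7 1 / 4 2 7 3 6 1 5 9 8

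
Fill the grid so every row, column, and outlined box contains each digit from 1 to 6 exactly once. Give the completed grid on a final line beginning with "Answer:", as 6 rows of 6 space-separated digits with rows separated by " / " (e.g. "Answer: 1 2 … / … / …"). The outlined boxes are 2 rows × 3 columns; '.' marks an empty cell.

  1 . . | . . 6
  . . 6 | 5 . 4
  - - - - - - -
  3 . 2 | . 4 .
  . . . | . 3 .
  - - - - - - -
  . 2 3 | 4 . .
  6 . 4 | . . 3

Step 1. [r4c3∈{1,5}] 1 has one home in col 3: r4c3, so r4c3=1.
Step 2. [r5c1∈{5}] r5c1 is down to just 5 ⇒ r5c1=5.
Step 3. [r5c6∈{1}] nothing but 1 survives at r5c6. So r5c6=1.
Step 4. [r6c4∈{2}] nothing but 2 survives at r6c4 ⇒ r6c4=2.
Step 5. [r1c2∈{3,4,5}] across row 1, 4 lands solely at r1c2 ⇒ r1c2=4.
Step 6. [r4c4∈{6}] r4c4 is down to just 6. So r4c4=6.
Step 7. [r4c2∈{5}] only 5 remains possible at r4c2, so r4c2=5.
Step 8. [r2c5∈{1,2}] in row 2, 1 fits only at r2c5. So r2c5=1.
Step 9. [r6c2∈{1}] only 1 remains possible at r6c2. So r6c2=1.
Step 10. [r4c1∈{4}] only 4 remains possible at r4c1. So r4c1=4.
Step 11. [r5c5∈{6}] r5c5 has the single candidate 6. So r5c5=6.
Step 12. [r2c2∈{3}] r2c2's peers cover all but 3, so r2c2=3.
Step 13. [r3c4∈{1}] r3c4 has the single candidate 1. So r3c4=1.
Step 14. [r1c4∈{3}] r1c4's peers cover all but 3, so r1c4=3.
Step 15. [r3c6∈{5}] r3c6 has the single candidate 5 ⇒ r3c6=5.
Step 16. [r1c5∈{2}] r1c5 is down to just 2. So r1c5=2.
Step 17. [r2c1∈{2}] only 2 remains possible at r2c1, so r2c1=2.
Step 18. [r6c5∈{5}] nothing but 5 survives at r6c5, so r6c5=5.
Step 19. [r3c2∈{6}] r3c2's peers cover all but 6, so r3c2=6.
Step 20. [r1c3∈{5}] r1c3 is down to just 5, so r1c3=5.
Step 21. [r4c6∈{2}] nothing but 2 survives at r4c6, so r4c6=2.

Answer: 1 4 5 3 2 6 / 2 3 6 5 1 4 / 3 6 2 1 4 5 / 4 5 1 6 3 2 / 5 2 3 4 6 1 / 6 1 4 2 5 3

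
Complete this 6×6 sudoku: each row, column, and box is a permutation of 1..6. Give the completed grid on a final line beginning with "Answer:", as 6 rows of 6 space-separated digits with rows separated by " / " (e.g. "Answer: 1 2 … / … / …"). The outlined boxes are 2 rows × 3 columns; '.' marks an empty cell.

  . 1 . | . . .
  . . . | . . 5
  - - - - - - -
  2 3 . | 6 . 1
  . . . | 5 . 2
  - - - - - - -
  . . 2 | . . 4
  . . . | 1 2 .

Step 1. [r5c4∈{3}] r5c4 is down to just 3, so r5c4=3.
Step 2. [r1c6∈{3,6}] r1c6 is the only open cell in col 6 admitting 3, so r1c6=3.
Step 3. [r6c6∈{6}] r6c6's peers cover all but 6. So r6c6=6.
Step 4. [r3c5∈{4}] r3c5 has the single candidate 4 ⇒ r3c5=4.
Step 5. [r5c1∈{1,5,6}] row 5 places 1 nowhere but r5c1. So r5c1=1.
Step 6. [r5c2∈{5,6}] row 5 places 6 nowhere but r5c2, so r5c2=6.
Step 7. [r4c2∈{4}] nothing but 4 survives at r4c2, so r4c2=4.
Step 8. [r1c5∈{6}] r1c5 has the single candidate 6. So r1c5=6.
Step 9. [r3c3∈{5}] nothing but 5 survives at r3c3 ⇒ r3c3=5.
Step 10. [r1c3∈{4}] r1c3's peers cover all but 4, so r1c3=4.
Step 11. [r4c1∈{6}] nothing but 6 survives at r4c1 ⇒ r4c1=6.
Step 12. [r6c3∈{3}] nothing but 3 survives at r6c3, so r6c3=3.
Step 13. [r6c2∈{5}] r6c2 has the single candidate 5 ⇒ r6c2=5.
Step 14. [r2c4∈{2,4}] in row 2, 4 fits only at r2c4. So r2c4=4.
Step 15. [r4c5∈{3}] r4c5's peers cover all but 3 ⇒ r4c5=3.
Step 16. [r6c1∈{4}] r6c1's peers cover all but 4, so r6c1=4.
Step 17. [r1c1∈{5}] r1c1's peers cover all but 5. So r1c1=5.
Step 18. [r2c5∈{1}] r2c5 is down to just 1 ⇒ r2c5=1.
Step 19. [r1c4∈{2}] only 2 remains possible at r1c4, so r1c4=2.
Step 20. [r4c3∈{1}] r4c3 is down to just 1, so r4c3=1.
Step 21. [r5c5∈{5}] r5c5's peers cover all but 5 ⇒ r5c5=5.
Step 22. [r2c1∈{3}] nothing but 3 survives at r2c1, so r2c1=3.
Step 23. [r2c2∈{2}] r2c2's peers cover all but 2. So r2c2=2.
Step 24. [r2c3∈{6}] r2c3 has the single candidate 6. So r2c3=6.

Answer: 5 1 4 2 6 3 / 3 2 6 4 1 5 / 2 3 5 6 4 1 / 6 4 1 5 3 2 / 1 6 2 3 5 4 / 4 5 3 1 2 6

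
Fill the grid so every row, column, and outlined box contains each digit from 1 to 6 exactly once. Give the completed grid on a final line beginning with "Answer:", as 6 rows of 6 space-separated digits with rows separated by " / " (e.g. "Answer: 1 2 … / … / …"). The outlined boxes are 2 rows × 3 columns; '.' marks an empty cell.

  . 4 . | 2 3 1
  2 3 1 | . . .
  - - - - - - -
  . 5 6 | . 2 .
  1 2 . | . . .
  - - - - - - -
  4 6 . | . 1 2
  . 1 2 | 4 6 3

Step 1. [r3c6∈{4}] nothing but 4 survives at r3c6. So r3c6=4.
Step 2. [r5c4∈{5}] r5c4's peers cover all but 5 ⇒ r5c4=5.
Step 3. [r3c1∈{3}] r3c1 has the single candidate 3 ⇒ r3c1=3.
Step 4. [r4c5∈{5}] r4c5 has the single candidate 5 ⇒ r4c5=5.
Step 5. [r2c4∈{6}] r2c4's peers cover all but 6. So r2c4=6.
Step 6. [r6c1∈{5}] r6c1 has the single candidate 5. So r6c1=5.
Step 7. [r2c5∈{4}] nothing but 4 survives at r2c5 ⇒ r2c5=4.
Step 8. [r1c1∈{6}] only 6 remains possible at r1c1 ⇒ r1c1=6.
Step 9. [r2c6∈{5}] only 5 remains possible at r2c6, so r2c6=5.
Step 10. [r3c4∈{1}] only 1 remains possible at r3c4. So r3c4=1.
Step 11. [r4c6∈{6}] r4c6's peers cover all but 6 ⇒ r4c6=6.
Step 12. [r4c3∈{4}] only 4 remains possible at r4c3, so r4c3=4.
Step 13. [r4c4∈{3}] r4c4's peers cover all but 3. So r4c4=3.
Step 14. [r1c3∈{5}] only 5 remains possible at r1c3, so r1c3=5.
Step 15. [r5c3∈{3}] r5c3's peers cover all but 3 ⇒ r5c3=3.

Answer: 6 4 5 2 3 1 / 2 3 1 6 4 5 / 3 5 6 1 2 4 / 1 2 4 3 5 6 / 4 6 3 5 1 2 / 5 1 2 4 6 3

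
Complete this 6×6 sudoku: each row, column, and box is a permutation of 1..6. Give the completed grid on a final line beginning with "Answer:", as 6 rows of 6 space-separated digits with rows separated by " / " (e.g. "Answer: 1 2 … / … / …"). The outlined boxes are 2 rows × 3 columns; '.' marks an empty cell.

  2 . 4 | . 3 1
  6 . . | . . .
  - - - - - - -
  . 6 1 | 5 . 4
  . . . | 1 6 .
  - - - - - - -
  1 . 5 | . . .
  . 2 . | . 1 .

Step 1. [r4c6∈{2,3}] box 4 places 3 nowhere but r4c6. So r4c6=3.
Step 2. [r2c5∈{2,4,5}] across col 5, 5 lands solely at r2c5 ⇒ r2c5=5.
Step 3. [r5c5∈{2,4}] 4 has one home in col 5: r5c5, so r5c5=4.
Step 4. [r5c2∈{3}] r5c2 has the single candidate 3, so r5c2=3.
Step 5. [r4c1∈{4,5}] in col 1, 5 fits only at r4c1, so r4c1=5.
Step 6. [r2c6∈{2}] r2c6's peers cover all but 2 ⇒ r2c6=2.
Step 7. [r5c6∈{6}] r5c6 is down to just 6, so r5c6=6.
Step 8. [r3c5∈{2}] r3c5 is down to just 2 ⇒ r3c5=2.
Step 9. [r1c4∈{6}] r1c4's peers cover all but 6. So r1c4=6.
Step 10. [r6c6∈{5}] nothing but 5 survives at r6c6. So r6c6=5.
Step 11. [r6c4∈{3}] r6c4 has the single candidate 3 ⇒ r6c4=3.
Step 12. [r2c4∈{4}] r2c4 is down to just 4, so r2c4=4.
Step 13. [r2c2∈{1}] nothing but 1 survives at r2c2. So r2c2=1.
Step 14. [r1c2∈{5}] only 5 remains possible at r1c2. So r1c2=5.
Step 15. [r2c3∈{3}] only 3 remains possible at r2c3. So r2c3=3.
Step 16. [r6c3∈{6}] only 6 remains possible at r6c3. So r6c3=6.
Step 17. [r4c2∈{4}] r4c2 has the single candidate 4. So r4c2=4.
Step 18. [r5c4∈{2}] only 2 remains possible at r5c4, so r5c4=2.
Step 19. [r3c1∈{3}] only 3 remains possible at r3c1, so r3c1=3.
Step 20. [r6c1∈{4}] r6c1 has the single candidate 4. So r6c1=4.
Step 21. [r4c3∈{2}] r4c3's peers cover all but 2 ⇒ r4c3=2.

Answer: 2 5 4 6 3 1 / 6 1 3 4 5 2 / 3 6 1 5 2 4 / 5 4 2 1 6 3 / 1 3 5 2 4 6 / 4 2 6 3 1 5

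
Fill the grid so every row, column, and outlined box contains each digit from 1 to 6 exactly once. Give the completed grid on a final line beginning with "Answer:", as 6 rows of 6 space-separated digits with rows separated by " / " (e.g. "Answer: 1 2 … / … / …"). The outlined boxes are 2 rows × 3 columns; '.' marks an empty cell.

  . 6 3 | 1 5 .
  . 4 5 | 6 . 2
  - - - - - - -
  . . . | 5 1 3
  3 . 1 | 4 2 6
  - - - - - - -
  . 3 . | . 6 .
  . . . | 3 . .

Step 1. [r6c2∈{1,2,5}] in col 2, 1 fits only at r6c2. So r6c2=1.
Step 2. [r6c5∈{4}] r6c5's peers cover all but 4, so r6c5=4.
Step 3. [r1c1∈{2}] nothing but 2 survives at r1c1, so r1c1=2.
Step 4. [r6c3∈{2,6}] row 6 places 2 nowhere but r6c3 ⇒ r6c3=2.
Step 5. [r6c1∈{5,6}] 6 has one home in row 6: r6c1, so r6c1=6.
Step 6. [r5c3∈{4}] only 4 remains possible at r5c3. So r5c3=4.
Step 7. [r5c1∈{5}] only 5 remains possible at r5c1 ⇒ r5c1=5.
Step 8. [r3c3∈{6}] r3c3 is down to just 6 ⇒ r3c3=6.
Step 9. [r4c2∈{5}] r4c2 is down to just 5. So r4c2=5.
Step 10. [r2c1∈{1}] only 1 remains possible at r2c1, so r2c1=1.
Step 11. [r5c6∈{1}] r5c6 has the single candidate 1, so r5c6=1.
Step 12. [r2c5∈{3}] only 3 remains possible at r2c5 ⇒ r2c5=3.
Step 13. [r6c6∈{5}] only 5 remains possible at r6c6 ⇒ r6c6=5.
Step 14. [r3c2∈{2}] r3c2's peers cover all but 2, so r3c2=2.
Step 15. [r3c1∈{4}] r3c1 is down to just 4. So r3c1=4.
Step 16. [r5c4∈{2}] r5c4 is down to just 2, so r5c4=2.
Step 17. [r1c6∈{4}] r1c6 has the single candidate 4, so r1c6=4.

Answer: 2 6 3 1 5 4 / 1 4 5 6 3 2 / 4 2 6 5 1 3 / 3 5 1 4 2 6 / 5 3 4 2 6 1 / 6 1 2 3 4 5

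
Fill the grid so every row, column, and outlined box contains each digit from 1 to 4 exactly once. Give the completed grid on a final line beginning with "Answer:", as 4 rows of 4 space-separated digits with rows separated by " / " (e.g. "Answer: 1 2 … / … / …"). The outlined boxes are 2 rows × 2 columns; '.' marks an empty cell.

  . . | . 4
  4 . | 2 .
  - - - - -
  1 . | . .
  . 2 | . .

Step 1. [r4c1∈{3}] only 3 remains possible at r4c1, so r4c1=3.
Step 2. [r4c3∈{1,4}] across row 4, 4 lands solely at r4c3. So r4c3=4.
Step 3. [r1c3∈{1,3}] 1 has one home in col 3: r1c3. So r1c3=1.
Step 4. [r2c4∈{3}] r2c4's peers cover all but 3 ⇒ r2c4=3.
Step 5. [r1c1∈{2}] r1c1's peers cover all but 2, so r1c1=2.
Step 6. [r1c2∈{3}] r1c2 has the single candidate 3. So r1c2=3.
Step 7. [r2c2∈{1}] r2c2 is down to just 1, so r2c2=1.
Step 8. [r4c4∈{1}] r4c4 has the single candidate 1. So r4c4=1.
Step 9. [r3c2∈{4}] r3c2 is down to just 4 ⇒ r3c2=4.
Step 10. [r3c3∈{3}] r3c3 has the single candidate 3 ⇒ r3c3=3.
Step 11. [r3c4∈{2}] r3c4's peers cover all but 2. So r3c4=2.

Answer: 2 3 1 4 / 4 1 2 3 / 1 4 3 2 / 3 2 4 1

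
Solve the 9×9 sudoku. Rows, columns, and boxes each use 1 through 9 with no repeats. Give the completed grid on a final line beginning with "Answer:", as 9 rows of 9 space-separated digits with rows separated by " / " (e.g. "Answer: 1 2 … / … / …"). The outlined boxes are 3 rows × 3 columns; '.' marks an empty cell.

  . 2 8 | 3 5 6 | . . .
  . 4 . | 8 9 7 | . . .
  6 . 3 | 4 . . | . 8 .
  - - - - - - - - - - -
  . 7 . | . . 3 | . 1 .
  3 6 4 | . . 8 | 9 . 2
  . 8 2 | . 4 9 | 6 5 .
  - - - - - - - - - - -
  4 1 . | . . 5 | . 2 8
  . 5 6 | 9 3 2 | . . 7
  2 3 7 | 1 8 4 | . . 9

Step 1. [r3c7∈{1,2,5,7}] in row 3, 7 fits only at r3c7 ⇒ r3c7=7.
Step 2. [r2c3∈{1,5}] in col 3, 1 fits only at r2c3 ⇒ r2c3=1.
Step 3. [r4c4∈{2,5,6}] 2 has one home in col 4: r4c4. So r4c4=2.
Step 4. [r2c1∈{5}] only 5 remains possible at r2c1 ⇒ r2c1=5.
Step 5. [r6c4∈{7}] r6c4's peers cover all but 7. So r6c4=7.
Step 6. [r2c8∈{3,6}] across col 8, 3 lands solely at r2c8. So r2c8=3.
Step 7. [r8c8∈{4}] only 4 remains possible at r8c8. So r8c8=4.
Step 8. [r4c9∈{4}] only 4 remains possible at r4c9, so r4c9=4.
Step 9. [r4c1∈{9}] nothing but 9 survives at r4c1, so r4c1=9.
Step 10. [r3c6∈{1}] only 1 remains possible at r3c6, so r3c6=1.
Step 11. [r7c4∈{6}] r7c4 has the single candidate 6. So r7c4=6.
Step 12. [r1c9∈{1}] nothing but 1 survives at r1c9 ⇒ r1c9=1.
Step 13. [r8c7∈{1}] r8c7 is down to just 1, so r8c7=1.
Step 14. [r3c5∈{2}] r3c5 is down to just 2. So r3c5=2.
Step 15. [r1c8∈{9}] r1c8 has the single candidate 9. So r1c8=9.
Step 16. [r4c3∈{5}] r4c3's peers cover all but 5. So r4c3=5.
Step 17. [r5c5∈{1}] nothing but 1 survives at r5c5, so r5c5=1.
Step 18. [r7c7∈{3}] r7c7 has the single candidate 3. So r7c7=3.
Step 19. [r2c9∈{6}] only 6 remains possible at r2c9 ⇒ r2c9=6.
Step 20. [r9c8∈{6}] r9c8 has the single candidate 6, so r9c8=6.
Step 21. [r7c3∈{9}] r7c3's peers cover all but 9. So r7c3=9.
Step 22. [r3c9∈{5}] nothing but 5 survives at r3c9. So r3c9=5.
Step 23. [r5c4∈{5}] r5c4's peers cover all but 5, so r5c4=5.
Step 24. [r9c7∈{5}] nothing but 5 survives at r9c7 ⇒ r9c7=5.
Step 25. [r1c1∈{7}] nothing but 7 survives at r1c1, so r1c1=7.
Step 26. [r6c9∈{3}] only 3 remains possible at r6c9 ⇒ r6c9=3.
Step 27. [r2c7∈{2}] only 2 remains possible at r2c7 ⇒ r2c7=2.
Step 28. [r3c2∈{9}] r3c2's peers cover all but 9, so r3c2=9.
Step 29. [r8c1∈{8}] r8c1 has the single candidate 8 ⇒ r8c1=8.
Step 30. [r6c1∈{1}] nothing but 1 survives at r6c1 ⇒ r6c1=1.
Step 31. [r4c7∈{8}] nothing but 8 survives at r4c7. So r4c7=8.
Step 32. [r5c8∈{7}] only 7 remains possible at r5c8, so r5c8=7.
Step 33. [r4c5∈{6}] only 6 remains possible at r4c5. So r4c5=6.
Step 34. [r7c5∈{7}] r7c5 is down to just 7. So r7c5=7.
Step 35. [r1c7∈{4}] r1c7 is down to just 4 ⇒ r1c7=4.

Answer: 7 2 8 3 5 6 4 9 1 / 5 4 1 8 9 7 2 3 6 / 6 9 3 4 2 1 7 8 5 / 9 7 5 2 6 3 8 1 4 / 3 6 4 5 1 8 9 7 2 / 1 8 2 7 4 9 6 5 3 / 4 1 9 6 7 5 3 2 8 / 8 5 6 9 3 2 1 4 7 / 2 3 7 1 8 4 5 6 9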